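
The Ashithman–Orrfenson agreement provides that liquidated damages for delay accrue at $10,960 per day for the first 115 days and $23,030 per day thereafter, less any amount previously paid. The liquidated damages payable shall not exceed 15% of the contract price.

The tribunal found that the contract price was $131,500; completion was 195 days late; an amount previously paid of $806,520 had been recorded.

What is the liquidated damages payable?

$19,725

First 115 days: 115 × $10,960 = $1,260,400
Remaining days: (195 − 115) × $23,030 = $1,842,400
Accrued per-day damages: $1,260,400 + $1,842,400 = $3,102,800
Less amount previously paid: $3,102,800 − $806,520 = $2,296,280
Cap: 15% of $131,500 = $19,725
Cap at $19,725: $2,296,280 exceeds the cap → $19,725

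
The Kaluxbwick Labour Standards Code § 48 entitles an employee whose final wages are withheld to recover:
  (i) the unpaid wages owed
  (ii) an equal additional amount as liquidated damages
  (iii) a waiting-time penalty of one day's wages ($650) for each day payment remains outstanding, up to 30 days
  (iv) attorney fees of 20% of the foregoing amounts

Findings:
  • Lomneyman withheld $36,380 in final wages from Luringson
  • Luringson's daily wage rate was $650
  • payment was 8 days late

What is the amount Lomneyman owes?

$93,552

Liquidated damages (equal amount): $36,380
Penalty days: min(8, 30) = 8
Waiting-time penalty: 8 × $650 = $5,200
Subtotal: $36,380 + $36,380 + $5,200 = $77,960
Attorney fees: 20% of $77,960 = $15,592
Total award: $77,960 + $15,592 = $93,552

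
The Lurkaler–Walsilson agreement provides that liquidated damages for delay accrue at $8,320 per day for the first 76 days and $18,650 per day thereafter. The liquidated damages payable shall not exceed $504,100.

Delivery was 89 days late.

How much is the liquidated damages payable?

First 76 days: 76 × $8,320 = $632,320
Remaining days: (89 − 76) × $18,650 = $242,450
Accrued per-day damages: $632,320 + $242,450 = $874,770
Cap at $504,100: $874,770 exceeds the cap → $504,100

$504,100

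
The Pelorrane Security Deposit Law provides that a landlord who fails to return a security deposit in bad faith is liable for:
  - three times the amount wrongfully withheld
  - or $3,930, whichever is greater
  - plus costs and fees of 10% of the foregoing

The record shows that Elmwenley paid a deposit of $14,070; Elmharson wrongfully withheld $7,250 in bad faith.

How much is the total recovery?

Trebled: 3 × $7,250 = $21,750
Minimum $3,930: $21,750 meets the minimum, no increase.
Costs and fees: 10% of $21,750 = $2,175
Total recovery: $21,750 + $2,175 = $23,925

Recovery: $23,925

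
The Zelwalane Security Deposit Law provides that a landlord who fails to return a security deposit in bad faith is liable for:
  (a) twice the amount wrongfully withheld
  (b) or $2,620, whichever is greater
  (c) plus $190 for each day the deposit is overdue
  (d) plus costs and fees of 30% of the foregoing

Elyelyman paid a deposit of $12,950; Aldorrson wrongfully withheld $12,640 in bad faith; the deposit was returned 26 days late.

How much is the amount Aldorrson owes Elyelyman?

Doubled: 2 × $12,640 = $25,280
Minimum $2,620: $25,280 meets the minimum, no increase.
Late-return penalty: 26 × $190 = $4,940
Damages plus late penalty: $25,280 + $4,940 = $30,220
Costs and fees: 30% of $30,220 = $9,066
Total recovery: $30,220 + $9,066 = $39,286

Recovery: $39,286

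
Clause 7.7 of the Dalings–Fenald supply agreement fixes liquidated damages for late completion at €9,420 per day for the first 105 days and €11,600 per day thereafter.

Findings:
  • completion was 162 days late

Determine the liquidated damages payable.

First 105 days: 105 × €9,420 = €989,100
Remaining days: (162 − 105) × €11,600 = €661,200
Accrued per-day damages: €989,100 + €661,200 = €1,650,300

€1,650,300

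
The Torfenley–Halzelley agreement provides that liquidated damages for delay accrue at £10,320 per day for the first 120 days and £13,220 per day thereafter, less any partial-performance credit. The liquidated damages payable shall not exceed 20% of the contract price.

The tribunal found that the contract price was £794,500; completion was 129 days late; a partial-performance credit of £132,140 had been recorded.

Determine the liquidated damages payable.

Liquidated damages: £158,900

First 120 days: 120 × £10,320 = £1,238,400
Remaining days: (129 − 120) × £13,220 = £118,980
Accrued per-day damages: £1,238,400 + £118,980 = £1,357,380
Less partial-performance credit: £1,357,380 − £132,140 = £1,225,240
Cap: 20% of £794,500 = £158,900
Cap at £158,900: £1,225,240 exceeds the cap → £158,900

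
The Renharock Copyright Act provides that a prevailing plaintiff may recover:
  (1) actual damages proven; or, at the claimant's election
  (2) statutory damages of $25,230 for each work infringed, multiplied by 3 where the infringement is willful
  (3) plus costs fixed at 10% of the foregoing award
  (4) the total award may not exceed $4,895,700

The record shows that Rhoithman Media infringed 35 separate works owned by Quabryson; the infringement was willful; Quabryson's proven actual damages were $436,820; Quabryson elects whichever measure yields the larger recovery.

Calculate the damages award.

Statutory damages: 35 × $25,230 = $883,050
Trebled: 3 × $883,050 = $2,649,150
Greater of actual damages ($436,820) or enhanced statutory damages ($2,649,150): $2,649,150
Costs: 10% of $2,649,150 = $264,915
Award plus costs: $2,649,150 + $264,915 = $2,914,065
Cap at $4,895,700: $2,914,065 is within the cap, no reduction.

$2,914,065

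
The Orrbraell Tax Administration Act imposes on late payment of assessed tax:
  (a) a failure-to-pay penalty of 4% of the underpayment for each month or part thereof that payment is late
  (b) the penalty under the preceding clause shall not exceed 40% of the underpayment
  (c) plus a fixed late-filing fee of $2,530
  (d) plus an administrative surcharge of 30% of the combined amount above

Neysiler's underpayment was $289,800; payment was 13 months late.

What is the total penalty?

Accrued rate: 4% × 13 = 52%, capped at 40% → 40%
Failure-to-pay penalty: 40% of $289,800 = $115,920
Penalty before surcharge: $115,920 + $2,530 = $118,450
Administrative surcharge: 30% of $118,450 = $35,535
Total penalty: $118,450 + $35,535 = $153,985

$153,985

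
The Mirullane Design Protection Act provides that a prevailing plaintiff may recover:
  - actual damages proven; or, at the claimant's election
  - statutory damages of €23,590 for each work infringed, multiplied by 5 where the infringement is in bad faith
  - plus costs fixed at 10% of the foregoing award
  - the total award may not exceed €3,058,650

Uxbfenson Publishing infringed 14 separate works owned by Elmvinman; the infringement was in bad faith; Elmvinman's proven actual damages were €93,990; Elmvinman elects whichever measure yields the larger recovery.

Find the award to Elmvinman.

€1,816,430

Statutory damages: 14 × €23,590 = €330,260
Multiplied by 5: 5 × €330,260 = €1,651,300
Greater of actual damages (€93,990) or enhanced statutory damages (€1,651,300): €1,651,300
Costs: 10% of €1,651,300 = €165,130
Award plus costs: €1,651,300 + €165,130 = €1,816,430
Cap at €3,058,650: €1,816,430 is within the cap, no reduction.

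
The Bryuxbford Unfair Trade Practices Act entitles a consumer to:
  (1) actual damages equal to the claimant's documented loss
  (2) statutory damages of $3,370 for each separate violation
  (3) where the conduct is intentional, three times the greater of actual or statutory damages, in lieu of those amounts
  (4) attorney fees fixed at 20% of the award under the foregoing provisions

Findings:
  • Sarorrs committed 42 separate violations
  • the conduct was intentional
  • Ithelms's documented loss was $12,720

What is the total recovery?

Statutory damages: 42 × $3,370 = $141,540
Greater of actual damages ($12,720) or statutory damages ($141,540): $141,540
Trebled: 3 × $141,540 = $424,620
Attorney fees: 20% of $424,620 = $84,924
Total recovery: $424,620 + $84,924 = $509,544

$509,544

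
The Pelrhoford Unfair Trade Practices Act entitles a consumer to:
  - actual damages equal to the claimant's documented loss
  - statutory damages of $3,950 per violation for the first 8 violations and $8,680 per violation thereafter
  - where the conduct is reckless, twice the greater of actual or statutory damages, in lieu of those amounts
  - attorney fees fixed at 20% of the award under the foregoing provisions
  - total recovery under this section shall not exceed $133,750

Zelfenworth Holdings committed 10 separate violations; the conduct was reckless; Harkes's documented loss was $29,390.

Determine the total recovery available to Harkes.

$117,504

First 8 violations: 8 × $3,950 = $31,600
Remaining violations: (10 − 8) × $8,680 = $17,360
Statutory damages: $31,600 + $17,360 = $48,960
Greater of actual damages ($29,390) or statutory damages ($48,960): $48,960
Doubled: 2 × $48,960 = $97,920
Attorney fees: 20% of $97,920 = $19,584
Total before cap: $97,920 + $19,584 = $117,504
Cap at $133,750: $117,504 is within the cap, no reduction.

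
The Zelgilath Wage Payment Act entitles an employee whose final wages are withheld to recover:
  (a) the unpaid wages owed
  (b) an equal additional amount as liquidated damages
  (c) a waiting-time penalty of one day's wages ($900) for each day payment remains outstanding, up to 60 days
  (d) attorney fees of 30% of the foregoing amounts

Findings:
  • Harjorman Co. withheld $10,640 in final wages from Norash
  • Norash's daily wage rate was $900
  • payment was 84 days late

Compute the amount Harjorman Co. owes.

Liquidated damages (equal amount): $10,640
Penalty days: min(84, 60) = 60
Waiting-time penalty: 60 × $900 = $54,000
Subtotal: $10,640 + $10,640 + $54,000 = $75,280
Attorney fees: 30% of $75,280 = $22,584
Total award: $75,280 + $22,584 = $97,864

$97,864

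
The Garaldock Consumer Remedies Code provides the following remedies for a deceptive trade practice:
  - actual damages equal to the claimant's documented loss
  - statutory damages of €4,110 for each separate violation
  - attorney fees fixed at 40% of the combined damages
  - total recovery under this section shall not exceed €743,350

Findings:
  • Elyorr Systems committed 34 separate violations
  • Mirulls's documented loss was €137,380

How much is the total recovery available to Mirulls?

Total recovery: €387,968

Statutory damages: 34 × €4,110 = €139,740
Combined damages: €137,380 + €139,740 = €277,120
Attorney fees: 40% of €277,120 = €110,848
Total before cap: €277,120 + €110,848 = €387,968
Cap at €743,350: €387,968 is within the cap, no reduction.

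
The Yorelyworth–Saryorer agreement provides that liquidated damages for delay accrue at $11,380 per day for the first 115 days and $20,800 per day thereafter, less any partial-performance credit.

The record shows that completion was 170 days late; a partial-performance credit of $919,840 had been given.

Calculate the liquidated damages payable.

$1,532,860

First 115 days: 115 × $11,380 = $1,308,700
Remaining days: (170 − 115) × $20,800 = $1,144,000
Accrued per-day damages: $1,308,700 + $1,144,000 = $2,452,700
Less partial-performance credit: $2,452,700 − $919,840 = $1,532,860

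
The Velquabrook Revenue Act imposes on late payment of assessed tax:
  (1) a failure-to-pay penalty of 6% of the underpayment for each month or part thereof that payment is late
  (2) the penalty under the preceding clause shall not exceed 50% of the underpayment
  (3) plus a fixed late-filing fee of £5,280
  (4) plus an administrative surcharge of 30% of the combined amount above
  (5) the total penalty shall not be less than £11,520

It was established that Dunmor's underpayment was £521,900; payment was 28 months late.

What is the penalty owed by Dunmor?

Accrued rate: 6% × 28 = 168%, capped at 50% → 50%
Failure-to-pay penalty: 50% of £521,900 = £260,950
Penalty before surcharge: £260,950 + £5,280 = £266,230
Administrative surcharge: 30% of £266,230 = £79,869
Total penalty: £266,230 + £79,869 = £346,099
Minimum £11,520: £346,099 meets the minimum, no increase.

£346,099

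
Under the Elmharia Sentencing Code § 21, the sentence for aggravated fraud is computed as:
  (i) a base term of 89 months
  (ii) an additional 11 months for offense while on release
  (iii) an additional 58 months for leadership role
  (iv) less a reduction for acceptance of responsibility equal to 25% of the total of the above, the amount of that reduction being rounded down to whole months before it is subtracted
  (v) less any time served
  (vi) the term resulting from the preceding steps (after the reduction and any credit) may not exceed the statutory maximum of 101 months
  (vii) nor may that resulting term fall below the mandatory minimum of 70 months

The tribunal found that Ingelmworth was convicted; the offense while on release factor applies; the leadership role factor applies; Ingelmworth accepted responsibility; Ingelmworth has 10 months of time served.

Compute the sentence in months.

101 months

Offense while on release enhancement: +11 months
Leadership role enhancement: +58 months
Adjusted term: 89 months + 11 months + 58 months = 158 months
Acceptance of responsibility reduction: 25% of 158 months = 39 months (rounded down)
After reduction: 158 − 39 = 119 months
Less time served: 119 months − 10 months = 109 months
Cap at 101 months: 109 months exceeds the cap → 101 months
Minimum 70 months: 101 months meets the minimum, no increase.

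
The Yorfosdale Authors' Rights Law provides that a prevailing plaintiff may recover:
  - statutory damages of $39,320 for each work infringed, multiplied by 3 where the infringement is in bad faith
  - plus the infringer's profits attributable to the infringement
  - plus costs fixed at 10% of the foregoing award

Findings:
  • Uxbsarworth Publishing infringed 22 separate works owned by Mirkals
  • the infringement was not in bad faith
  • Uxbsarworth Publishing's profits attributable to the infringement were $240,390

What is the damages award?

Statutory damages: 22 × $39,320 = $865,040
Infringement not in bad faith: no ×3 enhancement.
Combined award: $865,040 + $240,390 = $1,105,430
Costs: 10% of $1,105,430 = $110,543
Award plus costs: $1,105,430 + $110,543 = $1,215,973

$1,215,973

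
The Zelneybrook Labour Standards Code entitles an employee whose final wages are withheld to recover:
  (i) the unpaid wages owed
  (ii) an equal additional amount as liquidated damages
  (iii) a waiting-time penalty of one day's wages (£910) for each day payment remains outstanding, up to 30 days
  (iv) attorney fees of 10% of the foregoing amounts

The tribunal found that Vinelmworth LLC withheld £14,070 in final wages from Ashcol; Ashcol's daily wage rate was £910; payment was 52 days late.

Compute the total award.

£60,984

Liquidated damages (equal amount): £14,070
Penalty days: min(52, 30) = 30
Waiting-time penalty: 30 × £910 = £27,300
Subtotal: £14,070 + £14,070 + £27,300 = £55,440
Attorney fees: 10% of £55,440 = £5,544
Total award: £55,440 + £5,544 = £60,984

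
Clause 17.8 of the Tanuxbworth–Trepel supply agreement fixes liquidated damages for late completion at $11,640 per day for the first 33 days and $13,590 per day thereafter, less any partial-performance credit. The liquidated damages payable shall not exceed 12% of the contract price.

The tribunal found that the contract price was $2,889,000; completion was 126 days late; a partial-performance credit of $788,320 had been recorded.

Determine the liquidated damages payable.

First 33 days: 33 × $11,640 = $384,120
Remaining days: (126 − 33) × $13,590 = $1,263,870
Accrued per-day damages: $384,120 + $1,263,870 = $1,647,990
Less partial-performance credit: $1,647,990 − $788,320 = $859,670
Cap: 12% of $2,889,000 = $346,680
Cap at $346,680: $859,670 exceeds the cap → $346,680

Liquidated damages: $346,680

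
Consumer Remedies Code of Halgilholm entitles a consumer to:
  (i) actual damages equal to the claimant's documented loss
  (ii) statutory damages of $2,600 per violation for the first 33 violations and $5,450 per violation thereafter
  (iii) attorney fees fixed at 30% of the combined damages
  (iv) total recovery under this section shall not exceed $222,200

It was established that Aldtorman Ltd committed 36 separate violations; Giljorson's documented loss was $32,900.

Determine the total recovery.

First 33 violations: 33 × $2,600 = $85,800
Remaining violations: (36 − 33) × $5,450 = $16,350
Statutory damages: $85,800 + $16,350 = $102,150
Combined damages: $32,900 + $102,150 = $135,050
Attorney fees: 30% of $135,050 = $40,515
Total before cap: $135,050 + $40,515 = $175,565
Cap at $222,200: $175,565 is within the cap, no reduction.

$175,565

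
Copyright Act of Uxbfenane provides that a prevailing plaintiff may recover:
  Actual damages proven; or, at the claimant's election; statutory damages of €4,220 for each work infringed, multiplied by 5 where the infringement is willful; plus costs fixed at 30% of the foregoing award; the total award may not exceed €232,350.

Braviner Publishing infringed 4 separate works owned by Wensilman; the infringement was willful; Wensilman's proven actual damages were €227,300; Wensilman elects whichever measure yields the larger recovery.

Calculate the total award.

Statutory damages: 4 × €4,220 = €16,880
Multiplied by 5: 5 × €16,880 = €84,400
Greater of actual damages (€227,300) or enhanced statutory damages (€84,400): €227,300
Costs: 30% of €227,300 = €68,190
Award plus costs: €227,300 + €68,190 = €295,490
Cap at €232,350: €295,490 exceeds the cap → €232,350

€232,350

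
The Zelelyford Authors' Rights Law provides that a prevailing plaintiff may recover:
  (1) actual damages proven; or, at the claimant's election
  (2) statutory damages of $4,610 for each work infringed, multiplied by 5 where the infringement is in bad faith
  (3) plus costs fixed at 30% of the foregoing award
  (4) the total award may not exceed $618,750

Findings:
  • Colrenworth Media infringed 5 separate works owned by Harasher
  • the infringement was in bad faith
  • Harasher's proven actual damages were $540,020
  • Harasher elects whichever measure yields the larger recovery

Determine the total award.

$618,750

Statutory damages: 5 × $4,610 = $23,050
Multiplied by 5: 5 × $23,050 = $115,250
Greater of actual damages ($540,020) or enhanced statutory damages ($115,250): $540,020
Costs: 30% of $540,020 = $162,006
Award plus costs: $540,020 + $162,006 = $702,026
Cap at $618,750: $702,026 exceeds the cap → $618,750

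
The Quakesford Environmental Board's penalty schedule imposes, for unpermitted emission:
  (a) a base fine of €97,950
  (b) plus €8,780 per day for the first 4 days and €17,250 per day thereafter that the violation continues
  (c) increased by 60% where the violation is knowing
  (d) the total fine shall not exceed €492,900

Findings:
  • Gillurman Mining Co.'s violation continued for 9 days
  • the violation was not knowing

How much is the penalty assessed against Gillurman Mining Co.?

Civil penalty: €219,320

First 4 days: 4 × €8,780 = €35,120
Remaining days: (9 − 4) × €17,250 = €86,250
Per-day component: €35,120 + €86,250 = €121,370
Base plus per-day: €97,950 + €121,370 = €219,320
The violation was not knowing: no 60% increase.
Cap at €492,900: €219,320 is within the cap, no reduction.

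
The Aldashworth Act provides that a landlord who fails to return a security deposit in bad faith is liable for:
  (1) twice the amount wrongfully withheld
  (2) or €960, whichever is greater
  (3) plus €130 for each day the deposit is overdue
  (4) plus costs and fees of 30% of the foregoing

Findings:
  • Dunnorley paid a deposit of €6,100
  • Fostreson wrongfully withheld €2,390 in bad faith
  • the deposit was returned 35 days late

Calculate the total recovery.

Doubled: 2 × €2,390 = €4,780
Minimum €960: €4,780 meets the minimum, no increase.
Late-return penalty: 35 × €130 = €4,550
Damages plus late penalty: €4,780 + €4,550 = €9,330
Costs and fees: 30% of €9,330 = €2,799
Total recovery: €9,330 + €2,799 = €12,129

€12,129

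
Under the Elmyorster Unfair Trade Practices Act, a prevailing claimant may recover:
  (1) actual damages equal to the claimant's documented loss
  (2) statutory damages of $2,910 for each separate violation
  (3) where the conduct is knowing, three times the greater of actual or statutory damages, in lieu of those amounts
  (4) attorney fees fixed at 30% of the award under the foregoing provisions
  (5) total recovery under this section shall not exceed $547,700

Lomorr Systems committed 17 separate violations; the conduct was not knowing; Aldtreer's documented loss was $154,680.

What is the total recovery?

$265,395

Statutory damages: 17 × $2,910 = $49,470
Conduct not knowing: the in-lieu enhancement does not apply.
Actual plus statutory damages: $154,680 + $49,470 = $204,150
Attorney fees: 30% of $204,150 = $61,245
Total before cap: $204,150 + $61,245 = $265,395
Cap at $547,700: $265,395 is within the cap, no reduction.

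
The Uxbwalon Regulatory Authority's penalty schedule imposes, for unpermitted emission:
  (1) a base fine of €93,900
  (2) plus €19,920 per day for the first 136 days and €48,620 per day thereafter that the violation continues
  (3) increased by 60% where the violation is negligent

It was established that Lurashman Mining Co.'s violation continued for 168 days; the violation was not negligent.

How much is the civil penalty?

First 136 days: 136 × €19,920 = €2,709,120
Remaining days: (168 − 136) × €48,620 = €1,555,840
Per-day component: €2,709,120 + €1,555,840 = €4,264,960
Base plus per-day: €93,900 + €4,264,960 = €4,358,860
The violation was not negligent: no 60% increase.

€4,358,860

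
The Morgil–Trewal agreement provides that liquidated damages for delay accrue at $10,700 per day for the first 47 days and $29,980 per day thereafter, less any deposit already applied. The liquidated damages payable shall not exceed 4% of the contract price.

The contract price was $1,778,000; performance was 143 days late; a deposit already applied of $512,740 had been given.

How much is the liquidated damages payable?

$71,120

First 47 days: 47 × $10,700 = $502,900
Remaining days: (143 − 47) × $29,980 = $2,878,080
Accrued per-day damages: $502,900 + $2,878,080 = $3,380,980
Less deposit already applied: $3,380,980 − $512,740 = $2,868,240
Cap: 4% of $1,778,000 = $71,120
Cap at $71,120: $2,868,240 exceeds the cap → $71,120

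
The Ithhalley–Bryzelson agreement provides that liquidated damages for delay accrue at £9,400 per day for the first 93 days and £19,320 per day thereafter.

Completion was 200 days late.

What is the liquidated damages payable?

First 93 days: 93 × £9,400 = £874,200
Remaining days: (200 − 93) × £19,320 = £2,067,240
Accrued per-day damages: £874,200 + £2,067,240 = £2,941,440

£2,941,440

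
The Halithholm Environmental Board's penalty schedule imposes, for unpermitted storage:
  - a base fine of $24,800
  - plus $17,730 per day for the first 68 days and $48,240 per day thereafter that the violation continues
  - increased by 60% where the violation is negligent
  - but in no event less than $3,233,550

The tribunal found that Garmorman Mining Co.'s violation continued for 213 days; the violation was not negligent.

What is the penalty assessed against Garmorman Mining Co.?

Civil penalty: $8,225,240

First 68 days: 68 × $17,730 = $1,205,640
Remaining days: (213 − 68) × $48,240 = $6,994,800
Per-day component: $1,205,640 + $6,994,800 = $8,200,440
Base plus per-day: $24,800 + $8,200,440 = $8,225,240
The violation was not negligent: no 60% increase.
Minimum $3,233,550: $8,225,240 meets the minimum, no increase.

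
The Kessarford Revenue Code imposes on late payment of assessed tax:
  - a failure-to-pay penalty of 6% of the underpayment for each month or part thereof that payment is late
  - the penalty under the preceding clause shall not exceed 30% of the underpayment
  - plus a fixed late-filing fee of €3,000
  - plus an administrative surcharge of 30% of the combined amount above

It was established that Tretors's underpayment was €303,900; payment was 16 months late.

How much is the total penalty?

€122,421

Accrued rate: 6% × 16 = 96%, capped at 30% → 30%
Failure-to-pay penalty: 30% of €303,900 = €91,170
Penalty before surcharge: €91,170 + €3,000 = €94,170
Administrative surcharge: 30% of €94,170 = €28,251
Total penalty: €94,170 + €28,251 = €122,421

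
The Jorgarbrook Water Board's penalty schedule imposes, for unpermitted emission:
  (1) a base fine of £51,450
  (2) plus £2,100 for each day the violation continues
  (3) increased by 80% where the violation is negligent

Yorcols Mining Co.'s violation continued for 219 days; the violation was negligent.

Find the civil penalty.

Civil penalty: £920,430

Per-day component: 219 × £2,100 = £459,900
Base plus per-day: £51,450 + £459,900 = £511,350
Enhancement: 80% of £511,350 = £409,080
Enhanced fine: £511,350 + £409,080 = £920,430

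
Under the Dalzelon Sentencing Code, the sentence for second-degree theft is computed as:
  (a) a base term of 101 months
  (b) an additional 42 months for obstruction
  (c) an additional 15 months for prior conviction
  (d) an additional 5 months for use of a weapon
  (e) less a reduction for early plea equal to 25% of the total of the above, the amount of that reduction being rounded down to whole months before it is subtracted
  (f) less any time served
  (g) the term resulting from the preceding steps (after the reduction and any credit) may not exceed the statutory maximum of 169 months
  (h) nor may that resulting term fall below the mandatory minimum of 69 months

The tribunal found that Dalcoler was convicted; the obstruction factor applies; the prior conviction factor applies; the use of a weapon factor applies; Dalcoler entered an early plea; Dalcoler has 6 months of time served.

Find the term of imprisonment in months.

117 months

Obstruction enhancement: +42 months
Prior conviction enhancement: +15 months
Use of a weapon enhancement: +5 months
Adjusted term: 101 months + 42 months + 15 months + 5 months = 163 months
Early plea reduction: 25% of 163 months = 40 months (rounded down)
After reduction: 163 − 40 = 123 months
Less time served: 123 months − 6 months = 117 months
Cap at 169 months: 117 months is within the cap, no reduction.
Minimum 69 months: 117 months meets the minimum, no increase.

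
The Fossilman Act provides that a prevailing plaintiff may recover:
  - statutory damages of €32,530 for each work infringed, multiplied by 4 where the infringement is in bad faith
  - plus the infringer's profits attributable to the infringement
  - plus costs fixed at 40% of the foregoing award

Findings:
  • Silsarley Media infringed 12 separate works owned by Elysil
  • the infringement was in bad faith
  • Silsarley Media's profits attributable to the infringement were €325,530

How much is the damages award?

Statutory damages: 12 × €32,530 = €390,360
Multiplied by 4: 4 × €390,360 = €1,561,440
Combined award: €1,561,440 + €325,530 = €1,886,970
Costs: 40% of €1,886,970 = €754,788
Award plus costs: €1,886,970 + €754,788 = €2,641,758

€2,641,758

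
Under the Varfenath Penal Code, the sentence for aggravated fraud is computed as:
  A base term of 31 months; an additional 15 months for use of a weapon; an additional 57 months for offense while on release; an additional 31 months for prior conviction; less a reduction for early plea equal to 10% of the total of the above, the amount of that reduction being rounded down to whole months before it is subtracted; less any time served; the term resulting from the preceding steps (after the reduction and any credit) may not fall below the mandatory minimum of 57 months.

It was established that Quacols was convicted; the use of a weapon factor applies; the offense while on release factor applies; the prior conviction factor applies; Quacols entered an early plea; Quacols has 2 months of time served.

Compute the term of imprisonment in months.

Use of a weapon enhancement: +15 months
Offense while on release enhancement: +57 months
Prior conviction enhancement: +31 months
Adjusted term: 31 months + 15 months + 57 months + 31 months = 134 months
Early plea reduction: 10% of 134 months = 13 months (rounded down)
After reduction: 134 − 13 = 121 months
Less time served: 121 months − 2 months = 119 months
Minimum 57 months: 119 months meets the minimum, no increase.

119 months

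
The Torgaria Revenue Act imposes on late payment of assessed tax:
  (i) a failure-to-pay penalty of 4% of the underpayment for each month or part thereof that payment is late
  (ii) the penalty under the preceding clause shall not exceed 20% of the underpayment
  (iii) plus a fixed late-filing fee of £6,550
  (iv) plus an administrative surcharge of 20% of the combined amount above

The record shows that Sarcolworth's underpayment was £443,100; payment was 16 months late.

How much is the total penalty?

£114,204

Accrued rate: 4% × 16 = 64%, capped at 20% → 20%
Failure-to-pay penalty: 20% of £443,100 = £88,620
Penalty before surcharge: £88,620 + £6,550 = £95,170
Administrative surcharge: 20% of £95,170 = £19,034
Total penalty: £95,170 + £19,034 = £114,204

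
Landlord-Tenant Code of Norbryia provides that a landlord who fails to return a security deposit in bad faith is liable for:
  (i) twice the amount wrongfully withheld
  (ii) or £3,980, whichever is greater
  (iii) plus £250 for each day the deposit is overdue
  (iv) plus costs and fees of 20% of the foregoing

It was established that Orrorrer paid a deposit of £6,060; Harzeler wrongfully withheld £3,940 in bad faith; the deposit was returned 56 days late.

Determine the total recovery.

£26,256

Doubled: 2 × £3,940 = £7,880
Minimum £3,980: £7,880 meets the minimum, no increase.
Late-return penalty: 56 × £250 = £14,000
Damages plus late penalty: £7,880 + £14,000 = £21,880
Costs and fees: 20% of £21,880 = £4,376
Total recovery: £21,880 + £4,376 = £26,256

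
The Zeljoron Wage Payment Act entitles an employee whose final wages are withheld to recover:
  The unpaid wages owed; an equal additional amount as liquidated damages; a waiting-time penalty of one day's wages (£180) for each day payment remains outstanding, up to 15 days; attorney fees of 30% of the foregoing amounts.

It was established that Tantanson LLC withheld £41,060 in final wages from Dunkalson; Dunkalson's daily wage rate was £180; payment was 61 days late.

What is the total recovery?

Liquidated damages (equal amount): £41,060
Penalty days: min(61, 15) = 15
Waiting-time penalty: 15 × £180 = £2,700
Subtotal: £41,060 + £41,060 + £2,700 = £84,820
Attorney fees: 30% of £84,820 = £25,446
Total award: £84,820 + £25,446 = £110,266

£110,266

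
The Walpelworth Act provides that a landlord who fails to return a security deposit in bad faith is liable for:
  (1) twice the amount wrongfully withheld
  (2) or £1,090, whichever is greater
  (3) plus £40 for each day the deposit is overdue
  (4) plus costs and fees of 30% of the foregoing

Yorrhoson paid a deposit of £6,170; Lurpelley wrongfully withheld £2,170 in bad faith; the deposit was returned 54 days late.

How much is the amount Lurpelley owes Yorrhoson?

£8,450

Doubled: 2 × £2,170 = £4,340
Minimum £1,090: £4,340 meets the minimum, no increase.
Late-return penalty: 54 × £40 = £2,160
Damages plus late penalty: £4,340 + £2,160 = £6,500
Costs and fees: 30% of £6,500 = £1,950
Total recovery: £6,500 + £1,950 = £8,450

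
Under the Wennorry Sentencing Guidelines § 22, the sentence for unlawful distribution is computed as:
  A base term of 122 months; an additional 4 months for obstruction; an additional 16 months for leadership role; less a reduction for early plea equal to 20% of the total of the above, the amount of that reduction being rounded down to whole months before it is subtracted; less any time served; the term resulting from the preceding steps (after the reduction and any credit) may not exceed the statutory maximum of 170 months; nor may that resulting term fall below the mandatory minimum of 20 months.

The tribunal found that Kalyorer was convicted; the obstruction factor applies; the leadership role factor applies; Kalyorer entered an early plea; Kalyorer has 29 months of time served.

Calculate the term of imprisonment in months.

Obstruction enhancement: +4 months
Leadership role enhancement: +16 months
Adjusted term: 122 months + 4 months + 16 months = 142 months
Early plea reduction: 20% of 142 months = 28 months (rounded down)
After reduction: 142 − 28 = 114 months
Less time served: 114 months − 29 months = 85 months
Cap at 170 months: 85 months is within the cap, no reduction.
Minimum 20 months: 85 months meets the minimum, no increase.

85 months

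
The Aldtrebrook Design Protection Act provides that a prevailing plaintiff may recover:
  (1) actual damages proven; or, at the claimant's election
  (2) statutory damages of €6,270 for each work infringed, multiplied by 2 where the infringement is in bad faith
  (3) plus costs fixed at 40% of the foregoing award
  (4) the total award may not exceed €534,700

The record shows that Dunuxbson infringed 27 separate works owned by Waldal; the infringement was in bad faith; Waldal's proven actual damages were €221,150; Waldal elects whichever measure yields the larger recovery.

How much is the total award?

€474,012

Statutory damages: 27 × €6,270 = €169,290
Doubled: 2 × €169,290 = €338,580
Greater of actual damages (€221,150) or enhanced statutory damages (€338,580): €338,580
Costs: 40% of €338,580 = €135,432
Award plus costs: €338,580 + €135,432 = €474,012
Cap at €534,700: €474,012 is within the cap, no reduction.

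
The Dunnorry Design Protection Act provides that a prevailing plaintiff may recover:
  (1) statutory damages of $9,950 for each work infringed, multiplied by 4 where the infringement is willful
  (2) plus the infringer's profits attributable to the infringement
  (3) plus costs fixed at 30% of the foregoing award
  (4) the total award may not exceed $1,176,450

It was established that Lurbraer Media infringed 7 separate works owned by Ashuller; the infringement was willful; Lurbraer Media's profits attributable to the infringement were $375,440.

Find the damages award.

Statutory damages: 7 × $9,950 = $69,650
Multiplied by 4: 4 × $69,650 = $278,600
Combined award: $278,600 + $375,440 = $654,040
Costs: 30% of $654,040 = $196,212
Award plus costs: $654,040 + $196,212 = $850,252
Cap at $1,176,450: $850,252 is within the cap, no reduction.

Award: $850,252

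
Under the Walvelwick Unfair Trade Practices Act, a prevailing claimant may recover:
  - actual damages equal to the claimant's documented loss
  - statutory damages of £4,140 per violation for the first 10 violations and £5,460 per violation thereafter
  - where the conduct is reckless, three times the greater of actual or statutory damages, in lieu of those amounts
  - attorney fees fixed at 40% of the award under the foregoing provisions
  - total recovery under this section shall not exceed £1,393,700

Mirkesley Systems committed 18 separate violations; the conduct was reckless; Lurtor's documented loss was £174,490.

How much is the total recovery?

£732,858

First 10 violations: 10 × £4,140 = £41,400
Remaining violations: (18 − 10) × £5,460 = £43,680
Statutory damages: £41,400 + £43,680 = £85,080
Greater of actual damages (£174,490) or statutory damages (£85,080): £174,490
Trebled: 3 × £174,490 = £523,470
Attorney fees: 40% of £523,470 = £209,388
Total before cap: £523,470 + £209,388 = £732,858
Cap at £1,393,700: £732,858 is within the cap, no reduction.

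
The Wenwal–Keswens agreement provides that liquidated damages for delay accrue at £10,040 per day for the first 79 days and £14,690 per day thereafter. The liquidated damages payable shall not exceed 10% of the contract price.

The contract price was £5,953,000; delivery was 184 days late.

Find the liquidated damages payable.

First 79 days: 79 × £10,040 = £793,160
Remaining days: (184 − 79) × £14,690 = £1,542,450
Accrued per-day damages: £793,160 + £1,542,450 = £2,335,610
Cap: 10% of £5,953,000 = £595,300
Cap at £595,300: £2,335,610 exceeds the cap → £595,300

Liquidated damages: £595,300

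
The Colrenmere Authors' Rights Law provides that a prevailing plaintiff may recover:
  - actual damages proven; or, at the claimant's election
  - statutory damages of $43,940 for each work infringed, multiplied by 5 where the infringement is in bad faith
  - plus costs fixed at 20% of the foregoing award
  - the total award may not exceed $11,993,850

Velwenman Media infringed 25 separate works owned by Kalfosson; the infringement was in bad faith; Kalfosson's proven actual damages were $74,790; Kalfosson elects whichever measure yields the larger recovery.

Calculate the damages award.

Statutory damages: 25 × $43,940 = $1,098,500
Multiplied by 5: 5 × $1,098,500 = $5,492,500
Greater of actual damages ($74,790) or enhanced statutory damages ($5,492,500): $5,492,500
Costs: 20% of $5,492,500 = $1,098,500
Award plus costs: $5,492,500 + $1,098,500 = $6,591,000
Cap at $11,993,850: $6,591,000 is within the cap, no reduction.

$6,591,000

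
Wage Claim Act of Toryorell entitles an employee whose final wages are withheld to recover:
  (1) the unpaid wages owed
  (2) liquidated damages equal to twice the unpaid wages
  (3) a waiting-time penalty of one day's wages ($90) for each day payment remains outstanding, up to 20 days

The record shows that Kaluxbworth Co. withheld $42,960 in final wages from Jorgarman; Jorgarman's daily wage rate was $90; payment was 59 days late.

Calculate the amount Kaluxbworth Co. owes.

Doubled: 2 × $42,960 = $85,920
Penalty days: min(59, 20) = 20
Waiting-time penalty: 20 × $90 = $1,800
Total award: $42,960 + $85,920 + $1,800 = $130,680

$130,680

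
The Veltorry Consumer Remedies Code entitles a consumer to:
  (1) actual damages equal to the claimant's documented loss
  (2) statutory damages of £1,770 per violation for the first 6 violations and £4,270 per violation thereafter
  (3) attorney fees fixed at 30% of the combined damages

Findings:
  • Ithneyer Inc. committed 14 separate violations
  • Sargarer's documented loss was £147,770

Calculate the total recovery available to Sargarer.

Total recovery: £250,315

First 6 violations: 6 × £1,770 = £10,620
Remaining violations: (14 − 6) × £4,270 = £34,160
Statutory damages: £10,620 + £34,160 = £44,780
Combined damages: £147,770 + £44,780 = £192,550
Attorney fees: 30% of £192,550 = £57,765
Total recovery: £192,550 + £57,765 = £250,315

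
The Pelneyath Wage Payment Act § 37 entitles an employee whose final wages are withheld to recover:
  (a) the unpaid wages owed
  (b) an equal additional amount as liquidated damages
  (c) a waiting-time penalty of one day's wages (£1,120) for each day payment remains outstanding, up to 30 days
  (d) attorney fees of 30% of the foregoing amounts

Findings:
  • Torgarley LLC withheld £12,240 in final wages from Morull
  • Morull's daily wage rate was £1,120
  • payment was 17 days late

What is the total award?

Liquidated damages (equal amount): £12,240
Penalty days: min(17, 30) = 17
Waiting-time penalty: 17 × £1,120 = £19,040
Subtotal: £12,240 + £12,240 + £19,040 = £43,520
Attorney fees: 30% of £43,520 = £13,056
Total award: £43,520 + £13,056 = £56,576

£56,576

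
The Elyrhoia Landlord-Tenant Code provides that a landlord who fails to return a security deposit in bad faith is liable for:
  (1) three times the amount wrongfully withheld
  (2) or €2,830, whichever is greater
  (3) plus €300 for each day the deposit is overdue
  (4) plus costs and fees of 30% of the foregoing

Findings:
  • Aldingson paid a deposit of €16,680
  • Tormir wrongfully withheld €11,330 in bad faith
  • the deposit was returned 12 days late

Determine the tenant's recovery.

€48,867

Trebled: 3 × €11,330 = €33,990
Minimum €2,830: €33,990 meets the minimum, no increase.
Late-return penalty: 12 × €300 = €3,600
Damages plus late penalty: €33,990 + €3,600 = €37,590
Costs and fees: 30% of €37,590 = €11,277
Total recovery: €37,590 + €11,277 = €48,867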